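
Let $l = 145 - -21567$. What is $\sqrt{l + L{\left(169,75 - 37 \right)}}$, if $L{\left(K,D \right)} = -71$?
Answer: $\sqrt{21641} \approx 147.11$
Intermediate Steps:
$l = 21712$ ($l = 145 + 21567 = 21712$)
$\sqrt{l + L{\left(169,75 - 37 \right)}} = \sqrt{21712 - 71} = \sqrt{21641}$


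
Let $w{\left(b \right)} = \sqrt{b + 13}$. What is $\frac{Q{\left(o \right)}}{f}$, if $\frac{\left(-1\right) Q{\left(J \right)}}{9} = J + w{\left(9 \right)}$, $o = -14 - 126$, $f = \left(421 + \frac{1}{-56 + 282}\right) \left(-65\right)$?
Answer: $- \frac{56952}{1236911} + \frac{2034 \sqrt{22}}{6184555} \approx -0.044501$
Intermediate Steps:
$f = - \frac{6184555}{226}$ ($f = \left(421 + \frac{1}{226}\right) \left(-65\right) = \frac{95147}{226} \left(-65\right) = - \frac{6184555}{226} \approx -27365.0$)
$w{\left(b \right)} = \sqrt{13 + b}$
$o = -140$ ($o = -14 - 126 = -140$)
$Q{\left(J \right)} = - 9 J - 9 \sqrt{22}$ ($Q{\left(J \right)} = - 9 \left(J + \sqrt{13 + 9}\right) = - 9 \left(J + \sqrt{22}\right) = - 9 J - 9 \sqrt{22}$)
$\frac{Q{\left(o \right)}}{f} = \frac{\left(-9\right) \left(-140\right) - 9 \sqrt{22}}{- \frac{6184555}{226}} = \left(1260 - 9 \sqrt{22}\right) \left(- \frac{226}{6184555}\right) = - \frac{56952}{1236911} + \frac{2034 \sqrt{22}}{6184555}$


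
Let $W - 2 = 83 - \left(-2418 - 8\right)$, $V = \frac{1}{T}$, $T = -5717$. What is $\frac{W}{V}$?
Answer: $-14355387$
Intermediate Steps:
$V = - \frac{1}{5717}$ ($V = \frac{1}{-5717} = - \frac{1}{5717} \approx -0.00017492$)
$W = 2511$ ($W = 2 + \left(83 - \left(-2418 - 8\right)\right) = 2 + \left(83 - -2426\right) = 2 + \left(83 + 2426\right) = 2 + 2509 = 2511$)
$\frac{W}{V} = \frac{2511}{- \frac{1}{5717}} = 2511 \left(-5717\right) = -14355387$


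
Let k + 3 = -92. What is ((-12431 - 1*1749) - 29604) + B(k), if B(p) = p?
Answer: -43879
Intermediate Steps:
k = -95 (k = -3 - 92 = -95)
((-12431 - 1*1749) - 29604) + B(k) = ((-12431 - 1*1749) - 29604) - 95 = ((-12431 - 1749) - 29604) - 95 = (-14180 - 29604) - 95 = -43784 - 95 = -43879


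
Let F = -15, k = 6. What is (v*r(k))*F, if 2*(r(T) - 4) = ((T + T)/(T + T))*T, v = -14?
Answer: 1470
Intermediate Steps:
r(T) = 4 + T/2 (r(T) = 4 + (((T + T)/(T + T))*T)/2 = 4 + (((2*T)/((2*T)))*T)/2 = 4 + (((2*T)*(1/(2*T)))*T)/2 = 4 + (1*T)/2 = 4 + T/2)
(v*r(k))*F = -14*(4 + (½)*6)*(-15) = -14*(4 + 3)*(-15) = -14*7*(-15) = -98*(-15) = 1470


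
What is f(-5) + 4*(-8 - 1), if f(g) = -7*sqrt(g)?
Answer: -36 - 7*I*sqrt(5) ≈ -36.0 - 15.652*I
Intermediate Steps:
f(-5) + 4*(-8 - 1) = -7*I*sqrt(5) + 4*(-8 - 1) = -7*I*sqrt(5) + 4*(-9) = -7*I*sqrt(5) - 36 = -36 - 7*I*sqrt(5)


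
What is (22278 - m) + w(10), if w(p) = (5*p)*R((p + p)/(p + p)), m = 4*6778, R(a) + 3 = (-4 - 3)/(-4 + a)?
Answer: -14602/3 ≈ -4867.3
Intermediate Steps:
R(a) = -3 - 7/(-4 + a) (R(a) = -3 + (-4 - 3)/(-4 + a) = -3 - 7/(-4 + a))
m = 27112
w(p) = -10*p/3 (w(p) = (5*p)*((5 - 3*(p + p)/(p + p))/(-4 + (p + p)/(p + p))) = (5*p)*((5 - 3*2*p/(2*p))/(-4 + (2*p)/((2*p)))) = (5*p)*((5 - 3*2*p*1/(2*p))/(-4 + (2*p)*(1/(2*p)))) = (5*p)*((5 - 3*1)/(-4 + 1)) = (5*p)*((5 - 3)/(-3)) = (5*p)*(-⅓*2) = (5*p)*(-⅔) = -10*p/3)
(22278 - m) + w(10) = (22278 - 1*27112) - 10/3*10 = (22278 - 27112) - 100/3 = -4834 - 100/3 = -14602/3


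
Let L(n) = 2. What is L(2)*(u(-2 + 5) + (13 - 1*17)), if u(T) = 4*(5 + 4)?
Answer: 64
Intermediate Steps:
u(T) = 36 (u(T) = 4*9 = 36)
L(2)*(u(-2 + 5) + (13 - 1*17)) = 2*(36 + (13 - 1*17)) = 2*(36 + (13 - 17)) = 2*(36 - 4) = 2*32 = 64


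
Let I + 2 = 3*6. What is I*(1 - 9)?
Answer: -128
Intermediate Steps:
I = 16 (I = -2 + 3*6 = -2 + 18 = 16)
I*(1 - 9) = 16*(1 - 9) = 16*(-8) = -128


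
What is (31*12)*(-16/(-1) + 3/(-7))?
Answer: 40548/7 ≈ 5792.6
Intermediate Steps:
(31*12)*(-16/(-1) + 3/(-7)) = 372*(-16*(-1) + 3*(-⅐)) = 372*(16 - 3/7) = 372*(109/7) = 40548/7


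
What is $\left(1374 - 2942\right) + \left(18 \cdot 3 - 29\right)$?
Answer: $-1543$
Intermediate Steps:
$\left(1374 - 2942\right) + \left(18 \cdot 3 - 29\right) = -1568 + \left(54 - 29\right) = -1568 + 25 = -1543$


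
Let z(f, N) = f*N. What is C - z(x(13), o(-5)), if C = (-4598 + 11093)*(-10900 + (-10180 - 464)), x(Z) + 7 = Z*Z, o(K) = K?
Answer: -139927470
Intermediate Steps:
x(Z) = -7 + Z**2 (x(Z) = -7 + Z*Z = -7 + Z**2)
C = -139928280 (C = 6495*(-10900 - 10644) = 6495*(-21544) = -139928280)
z(f, N) = N*f
C - z(x(13), o(-5)) = -139928280 - (-5)*(-7 + 13**2) = -139928280 - (-5)*(-7 + 169) = -139928280 - (-5)*162 = -139928280 - 1*(-810) = -139928280 + 810 = -139927470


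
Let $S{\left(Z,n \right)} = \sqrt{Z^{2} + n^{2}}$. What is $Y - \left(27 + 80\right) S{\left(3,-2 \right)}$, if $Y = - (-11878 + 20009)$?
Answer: $-8131 - 107 \sqrt{13} \approx -8516.8$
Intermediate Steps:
$Y = -8131$ ($Y = \left(-1\right) 8131 = -8131$)
$Y - \left(27 + 80\right) S{\left(3,-2 \right)} = -8131 - \left(27 + 80\right) \sqrt{3^{2} + \left(-2\right)^{2}} = -8131 - 107 \sqrt{9 + 4} = -8131 - 107 \sqrt{13}$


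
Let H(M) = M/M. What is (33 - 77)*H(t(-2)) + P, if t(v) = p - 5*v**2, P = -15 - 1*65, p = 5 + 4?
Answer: -124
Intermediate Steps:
p = 9
P = -80 (P = -15 - 65 = -80)
t(v) = 9 - 5*v**2
H(M) = 1
(33 - 77)*H(t(-2)) + P = (33 - 77)*1 - 80 = -44*1 - 80 = -44 - 80 = -124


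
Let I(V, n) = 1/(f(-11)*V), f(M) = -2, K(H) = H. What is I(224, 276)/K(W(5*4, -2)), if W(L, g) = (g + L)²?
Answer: -1/145152 ≈ -6.8893e-6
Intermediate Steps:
W(L, g) = (L + g)²
I(V, n) = -1/(2*V) (I(V, n) = 1/(-2*V) = -1/(2*V))
I(224, 276)/K(W(5*4, -2)) = (-½/224)/((5*4 - 2)²) = (-½*1/224)/((20 - 2)²) = -1/(448*(18²)) = -1/448/324 = -1/448*1/324 = -1/145152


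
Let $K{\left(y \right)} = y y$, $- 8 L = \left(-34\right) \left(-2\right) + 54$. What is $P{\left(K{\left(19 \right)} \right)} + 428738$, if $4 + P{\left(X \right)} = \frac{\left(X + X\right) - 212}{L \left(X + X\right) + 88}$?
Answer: $\frac{110184626}{257} \approx 4.2873 \cdot 10^{5}$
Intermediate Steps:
$L = - \frac{61}{4}$ ($L = - \frac{\left(-34\right) \left(-2\right) + 54}{8} = - \frac{68 + 54}{8} = \left(- \frac{1}{8}\right) 122 = - \frac{61}{4} \approx -15.25$)
$K{\left(y \right)} = y^{2}$
$P{\left(X \right)} = -4 + \frac{-212 + 2 X}{88 - \frac{61 X}{2}}$ ($P{\left(X \right)} = -4 + \frac{\left(X + X\right) - 212}{- \frac{61 \left(X + X\right)}{4} + 88} = -4 + \frac{2 X - 212}{- \frac{61 \cdot 2 X}{4} + 88} = -4 + \frac{-212 + 2 X}{- \frac{61 X}{2} + 88} = -4 + \frac{-212 + 2 X}{88 - \frac{61 X}{2}}$)
$P{\left(K{\left(19 \right)} \right)} + 428738 = \frac{8 \left(141 - 31 \cdot 19^{2}\right)}{-176 + 61 \cdot 19^{2}} + 428738 = \frac{8 \left(141 - 11191\right)}{-176 + 61 \cdot 361} + 428738 = \frac{8 \left(141 - 11191\right)}{-176 + 22021} + 428738 = 8 \cdot \frac{1}{21845} \left(-11050\right) + 428738 = - \frac{1040}{257} + 428738 = \frac{110184626}{257}$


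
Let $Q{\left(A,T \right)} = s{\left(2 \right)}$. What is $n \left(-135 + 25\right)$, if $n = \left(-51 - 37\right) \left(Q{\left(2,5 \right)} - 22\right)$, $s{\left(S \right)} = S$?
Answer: $-193600$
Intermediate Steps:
$Q{\left(A,T \right)} = 2$
$n = 1760$ ($n = \left(-51 - 37\right) \left(2 - 22\right) = \left(-88\right) \left(-20\right) = 1760$)
$n \left(-135 + 25\right) = 1760 \left(-135 + 25\right) = 1760 \left(-110\right) = -193600$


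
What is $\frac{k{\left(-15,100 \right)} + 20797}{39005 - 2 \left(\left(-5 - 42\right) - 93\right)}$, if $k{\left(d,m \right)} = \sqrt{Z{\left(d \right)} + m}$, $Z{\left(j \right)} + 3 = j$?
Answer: $\frac{20797}{39285} + \frac{\sqrt{82}}{39285} \approx 0.52962$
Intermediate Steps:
$Z{\left(j \right)} = -3 + j$
$k{\left(d,m \right)} = \sqrt{-3 + d + m}$ ($k{\left(d,m \right)} = \sqrt{\left(-3 + d\right) + m} = \sqrt{-3 + d + m}$)
$\frac{k{\left(-15,100 \right)} + 20797}{39005 - 2 \left(\left(-5 - 42\right) - 93\right)} = \frac{\sqrt{-3 - 15 + 100} + 20797}{39005 - 2 \left(\left(-5 - 42\right) - 93\right)} = \frac{\sqrt{82} + 20797}{39005 - 2 \left(-47 - 93\right)} = \frac{20797 + \sqrt{82}}{39005 - -280} = \frac{20797 + \sqrt{82}}{39005 + 280} = \frac{20797 + \sqrt{82}}{39285} = \left(20797 + \sqrt{82}\right) \frac{1}{39285} = \frac{20797}{39285} + \frac{\sqrt{82}}{39285}$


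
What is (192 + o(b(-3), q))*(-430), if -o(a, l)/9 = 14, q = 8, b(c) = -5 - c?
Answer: -28380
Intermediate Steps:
o(a, l) = -126 (o(a, l) = -9*14 = -126)
(192 + o(b(-3), q))*(-430) = (192 - 126)*(-430) = 66*(-430) = -28380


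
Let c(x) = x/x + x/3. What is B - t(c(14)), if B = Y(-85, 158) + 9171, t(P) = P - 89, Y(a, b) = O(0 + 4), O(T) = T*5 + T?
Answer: 27835/3 ≈ 9278.3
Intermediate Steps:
O(T) = 6*T (O(T) = 5*T + T = 6*T)
Y(a, b) = 24 (Y(a, b) = 6*(0 + 4) = 6*4 = 24)
c(x) = 1 + x/3 (c(x) = 1 + x*(1/3) = 1 + x/3)
t(P) = -89 + P
B = 9195 (B = 24 + 9171 = 9195)
B - t(c(14)) = 9195 - (-89 + (1 + (1/3)*14)) = 9195 - (-89 + (1 + 14/3)) = 9195 - (-89 + 17/3) = 9195 - 1*(-250/3) = 9195 + 250/3 = 27835/3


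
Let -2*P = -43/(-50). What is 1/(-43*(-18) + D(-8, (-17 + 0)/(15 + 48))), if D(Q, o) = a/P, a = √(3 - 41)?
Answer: 715563/554035762 + 1075*I*√38/277017881 ≈ 0.0012915 + 2.3922e-5*I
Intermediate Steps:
a = I*√38 (a = √(-38) = I*√38 ≈ 6.1644*I)
P = -43/100 (P = -(-43)/(2*(-50)) = -(-43)*(-1)/(2*50) = -½*43/50 = -43/100 ≈ -0.43000)
D(Q, o) = -100*I*√38/43 (D(Q, o) = (I*√38)/(-43/100) = (I*√38)*(-100/43) = -100*I*√38/43)
1/(-43*(-18) + D(-8, (-17 + 0)/(15 + 48))) = 1/(-43*(-18) - 100*I*√38/43) = 1/(774 - 100*I*√38/43)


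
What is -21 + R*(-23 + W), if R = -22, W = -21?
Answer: 947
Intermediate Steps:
-21 + R*(-23 + W) = -21 - 22*(-23 - 21) = -21 - 22*(-44) = -21 + 968 = 947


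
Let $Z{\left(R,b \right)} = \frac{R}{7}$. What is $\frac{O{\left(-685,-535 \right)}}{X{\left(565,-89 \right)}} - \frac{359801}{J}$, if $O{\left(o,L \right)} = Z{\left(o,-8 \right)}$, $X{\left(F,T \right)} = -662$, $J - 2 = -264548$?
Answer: $\frac{462132961}{306476541} \approx 1.5079$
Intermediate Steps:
$J = -264546$ ($J = 2 - 264548 = -264546$)
$Z{\left(R,b \right)} = \frac{R}{7}$ ($Z{\left(R,b \right)} = R \frac{1}{7} = \frac{R}{7}$)
$O{\left(o,L \right)} = \frac{o}{7}$
$\frac{O{\left(-685,-535 \right)}}{X{\left(565,-89 \right)}} - \frac{359801}{J} = \frac{\frac{1}{7} \left(-685\right)}{-662} - \frac{359801}{-264546} = \left(- \frac{685}{7}\right) \left(- \frac{1}{662}\right) - - \frac{359801}{264546} = \frac{685}{4634} + \frac{359801}{264546} = \frac{462132961}{306476541}$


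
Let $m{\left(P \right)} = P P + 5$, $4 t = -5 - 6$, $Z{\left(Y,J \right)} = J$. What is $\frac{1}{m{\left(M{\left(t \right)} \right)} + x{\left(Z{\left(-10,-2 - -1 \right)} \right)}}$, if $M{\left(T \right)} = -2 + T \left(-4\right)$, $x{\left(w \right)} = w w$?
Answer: $\frac{1}{87} \approx 0.011494$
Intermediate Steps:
$x{\left(w \right)} = w^{2}$
$t = - \frac{11}{4}$ ($t = \frac{-5 - 6}{4} = \frac{1}{4} \left(-11\right) = - \frac{11}{4} \approx -2.75$)
$M{\left(T \right)} = -2 - 4 T$
$m{\left(P \right)} = 5 + P^{2}$ ($m{\left(P \right)} = P^{2} + 5 = 5 + P^{2}$)
$\frac{1}{m{\left(M{\left(t \right)} \right)} + x{\left(Z{\left(-10,-2 - -1 \right)} \right)}} = \frac{1}{\left(5 + \left(-2 - -11\right)^{2}\right) + \left(-2 - -1\right)^{2}} = \frac{1}{\left(5 + \left(-2 + 11\right)^{2}\right) + \left(-2 + 1\right)^{2}} = \frac{1}{\left(5 + 9^{2}\right) + \left(-1\right)^{2}} = \frac{1}{\left(5 + 81\right) + 1} = \frac{1}{86 + 1} = \frac{1}{87}$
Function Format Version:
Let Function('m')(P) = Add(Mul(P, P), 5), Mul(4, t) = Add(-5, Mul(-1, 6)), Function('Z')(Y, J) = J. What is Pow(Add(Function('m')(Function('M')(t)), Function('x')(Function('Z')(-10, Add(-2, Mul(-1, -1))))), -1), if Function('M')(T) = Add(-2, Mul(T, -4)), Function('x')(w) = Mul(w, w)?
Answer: Rational(1, 87) ≈ 0.011494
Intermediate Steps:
Function('x')(w) = Pow(w, 2)
t = Rational(-11, 4) (t = Mul(Rational(1, 4), Add(-5, Mul(-1, 6))) = Mul(Rational(1, 4), Add(-5, -6)) = Mul(Rational(1, 4), -11) = Rational(-11, 4) ≈ -2.7500)
Function('M')(T) = Add(-2, Mul(-4, T))
Function('m')(P) = Add(5, Pow(P, 2)) (Function('m')(P) = Add(Pow(P, 2), 5) = Add(5, Pow(P, 2)))
Pow(Add(Function('m')(Function('M')(t)), Function('x')(Function('Z')(-10, Add(-2, Mul(-1, -1))))), -1) = Pow(Add(Add(5, Pow(Add(-2, Mul(-4, Rational(-11, 4))), 2)), Pow(Add(-2, Mul(-1, -1)), 2)), -1) = Pow(Add(Add(5, Pow(Add(-2, 11), 2)), Pow(Add(-2, 1), 2)), -1) = Pow(Add(Add(5, Pow(9, 2)), Pow(-1, 2)), -1) = Pow(Add(Add(5, 81), 1), -1) = Pow(Add(86, 1), -1) = Pow(87, -1) = Rational(1, 87)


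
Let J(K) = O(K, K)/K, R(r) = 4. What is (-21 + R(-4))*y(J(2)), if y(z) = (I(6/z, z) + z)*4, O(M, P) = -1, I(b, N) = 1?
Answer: -34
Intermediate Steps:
J(K) = -1/K
y(z) = 4 + 4*z (y(z) = (1 + z)*4 = 4 + 4*z)
(-21 + R(-4))*y(J(2)) = (-21 + 4)*(4 + 4*(-1/2)) = -17*(4 + 4*(-1*1/2)) = -17*(4 + 4*(-1/2)) = -17*(4 - 2) = -17*2 = -34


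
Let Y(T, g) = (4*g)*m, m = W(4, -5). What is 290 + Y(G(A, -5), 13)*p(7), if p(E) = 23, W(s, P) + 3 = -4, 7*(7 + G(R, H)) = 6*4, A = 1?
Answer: -8082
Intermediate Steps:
G(R, H) = -25/7 (G(R, H) = -7 + (6*4)/7 = -7 + (1/7)*24 = -7 + 24/7 = -25/7)
W(s, P) = -7 (W(s, P) = -3 - 4 = -7)
m = -7
Y(T, g) = -28*g (Y(T, g) = (4*g)*(-7) = -28*g)
290 + Y(G(A, -5), 13)*p(7) = 290 - 28*13*23 = 290 - 364*23 = 290 - 8372 = -8082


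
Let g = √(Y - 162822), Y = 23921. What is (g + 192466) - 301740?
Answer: -109274 + I*√138901 ≈ -1.0927e+5 + 372.69*I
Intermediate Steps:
g = I*√138901 (g = √(23921 - 162822) = √(-138901) = I*√138901 ≈ 372.69*I)
(g + 192466) - 301740 = (I*√138901 + 192466) - 301740 = (192466 + I*√138901) - 301740 = -109274 + I*√138901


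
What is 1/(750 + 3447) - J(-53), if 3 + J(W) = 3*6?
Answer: -62954/4197 ≈ -15.000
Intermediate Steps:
J(W) = 15 (J(W) = -3 + 3*6 = -3 + 18 = 15)
1/(750 + 3447) - J(-53) = 1/(750 + 3447) - 1*15 = 1/4197 - 15 = -62954/4197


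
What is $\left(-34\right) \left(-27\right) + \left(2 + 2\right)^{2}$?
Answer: $934$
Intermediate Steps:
$\left(-34\right) \left(-27\right) + \left(2 + 2\right)^{2} = 918 + 4^{2} = 918 + 16 = 934$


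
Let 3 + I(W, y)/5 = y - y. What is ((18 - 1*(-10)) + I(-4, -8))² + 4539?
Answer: 4708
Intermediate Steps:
I(W, y) = -15 (I(W, y) = -15 + 5*(y - y) = -15 + 5*0 = -15 + 0 = -15)
((18 - 1*(-10)) + I(-4, -8))² + 4539 = ((18 - 1*(-10)) - 15)² + 4539 = ((18 + 10) - 15)² + 4539 = (28 - 15)² + 4539 = 13² + 4539 = 169 + 4539 = 4708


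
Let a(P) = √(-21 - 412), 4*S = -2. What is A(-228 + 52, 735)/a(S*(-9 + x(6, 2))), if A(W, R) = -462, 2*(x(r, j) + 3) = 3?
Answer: 462*I*√433/433 ≈ 22.202*I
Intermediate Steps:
S = -½ (S = (¼)*(-2) = -½ ≈ -0.50000)
x(r, j) = -3/2 (x(r, j) = -3 + (½)*3 = -3 + 3/2 = -3/2)
a(P) = I*√433 (a(P) = √(-433) = I*√433)
A(-228 + 52, 735)/a(S*(-9 + x(6, 2))) = -462*(-I*√433/433) = -(-462)*I*√433/433 = 462*I*√433/433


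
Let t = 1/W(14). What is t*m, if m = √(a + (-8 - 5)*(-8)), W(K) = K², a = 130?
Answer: 3*√26/196 ≈ 0.078046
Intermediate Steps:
t = 1/196 (t = 1/(14²) = 1/196 ≈ 0.0051020)
m = 3*√26 (m = √(130 + (-8 - 5)*(-8)) = √(130 - 13*(-8)) = √(130 + 104) = √234 = 3*√26 ≈ 15.297)
t*m = (3*√26)/196 = 3*√26/196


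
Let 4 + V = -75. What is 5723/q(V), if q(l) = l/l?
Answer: 5723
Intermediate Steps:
V = -79 (V = -4 - 75 = -79)
q(l) = 1
5723/q(V) = 5723/1 = 5723*1 = 5723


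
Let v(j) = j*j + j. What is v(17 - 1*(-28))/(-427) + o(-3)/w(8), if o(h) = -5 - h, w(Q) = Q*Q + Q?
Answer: -74947/15372 ≈ -4.8755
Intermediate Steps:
v(j) = j + j**2 (v(j) = j**2 + j = j + j**2)
w(Q) = Q + Q**2 (w(Q) = Q**2 + Q = Q + Q**2)
v(17 - 1*(-28))/(-427) + o(-3)/w(8) = ((17 - 1*(-28))*(1 + (17 - 1*(-28))))/(-427) + (-5 - 1*(-3))/((8*(1 + 8))) = ((17 + 28)*(1 + (17 + 28)))*(-1/427) + (-5 + 3)/((8*9)) = (45*(1 + 45))*(-1/427) - 2/72 = (45*46)*(-1/427) - 2*1/72 = 2070*(-1/427) - 1/36 = -2070/427 - 1/36 = -74947/15372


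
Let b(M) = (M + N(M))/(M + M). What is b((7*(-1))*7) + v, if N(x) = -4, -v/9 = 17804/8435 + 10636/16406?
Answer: -23529961697/968692270 ≈ -24.290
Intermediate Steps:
v = -1718131878/69192305 (v = -9*(17804/8435 + 10636/16406) = -9*(17804*(1/8435) + 10636*(1/16406)) = -9*(17804/8435 + 5318/8203) = -9*190903542/69192305 = -1718131878/69192305 ≈ -24.831)
b(M) = (-4 + M)/(2*M) (b(M) = (M - 4)/(M + M) = (-4 + M)/((2*M)) = (-4 + M)*(1/(2*M)) = (-4 + M)/(2*M))
b((7*(-1))*7) + v = (-4 + (7*(-1))*7)/(2*(((7*(-1))*7))) - 1718131878/69192305 = (-4 - 7*7)/(2*((-7*7))) - 1718131878/69192305 = (½)*(-4 - 49)/(-49) - 1718131878/69192305 = (½)*(-1/49)*(-53) - 1718131878/69192305 = 53/98 - 1718131878/69192305 = -23529961697/968692270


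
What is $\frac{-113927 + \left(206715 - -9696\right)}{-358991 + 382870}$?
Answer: $\frac{102484}{23879} \approx 4.2918$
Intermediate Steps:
$\frac{-113927 + \left(206715 - -9696\right)}{-358991 + 382870} = \frac{-113927 + \left(206715 + 9696\right)}{23879} = \left(-113927 + 216411\right) \frac{1}{23879} = 102484 \cdot \frac{1}{23879} = \frac{102484}{23879}$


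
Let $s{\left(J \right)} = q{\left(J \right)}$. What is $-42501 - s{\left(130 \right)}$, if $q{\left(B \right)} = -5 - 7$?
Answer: $-42489$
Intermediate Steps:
$q{\left(B \right)} = -12$
$s{\left(J \right)} = -12$
$-42501 - s{\left(130 \right)} = -42501 - -12 = -42501 + 12 = -42489$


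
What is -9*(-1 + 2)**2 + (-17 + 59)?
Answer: 33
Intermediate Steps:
-9*(-1 + 2)**2 + (-17 + 59) = -9*1**2 + 42 = -9*1 + 42 = -9 + 42 = 33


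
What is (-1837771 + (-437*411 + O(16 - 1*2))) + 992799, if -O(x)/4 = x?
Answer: -1024635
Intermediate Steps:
O(x) = -4*x
(-1837771 + (-437*411 + O(16 - 1*2))) + 992799 = (-1837771 + (-437*411 - 4*(16 - 1*2))) + 992799 = (-1837771 + (-179607 - 4*(16 - 2))) + 992799 = (-1837771 + (-179607 - 4*14)) + 992799 = (-1837771 + (-179607 - 56)) + 992799 = (-1837771 - 179663) + 992799 = -2017434 + 992799 = -1024635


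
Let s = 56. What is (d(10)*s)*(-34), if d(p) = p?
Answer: -19040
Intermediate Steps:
(d(10)*s)*(-34) = (10*56)*(-34) = 560*(-34) = -19040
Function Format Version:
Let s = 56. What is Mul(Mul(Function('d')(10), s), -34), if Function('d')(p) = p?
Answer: -19040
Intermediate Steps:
Mul(Mul(Function('d')(10), s), -34) = Mul(Mul(10, 56), -34) = Mul(560, -34) = -19040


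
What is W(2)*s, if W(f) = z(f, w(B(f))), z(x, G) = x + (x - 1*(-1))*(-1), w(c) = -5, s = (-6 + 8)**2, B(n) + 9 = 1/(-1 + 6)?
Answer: -4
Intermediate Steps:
B(n) = -44/5 (B(n) = -9 + 1/(-1 + 6) = -9 + 1/5 = -44/5)
s = 4 (s = 2**2 = 4)
z(x, G) = -1 (z(x, G) = x + (x + 1)*(-1) = x + (1 + x)*(-1) = x + (-1 - x) = -1)
W(f) = -1
W(2)*s = -1*4 = -4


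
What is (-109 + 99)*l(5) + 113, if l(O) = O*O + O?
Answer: -187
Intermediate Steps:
l(O) = O + O² (l(O) = O² + O = O + O²)
(-109 + 99)*l(5) + 113 = (-109 + 99)*(5*(1 + 5)) + 113 = -50*6 + 113 = -10*30 + 113 = -300 + 113 = -187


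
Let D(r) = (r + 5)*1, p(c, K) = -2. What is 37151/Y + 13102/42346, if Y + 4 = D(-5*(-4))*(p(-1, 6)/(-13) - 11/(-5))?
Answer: 330014402/486979 ≈ 677.68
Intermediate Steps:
D(r) = 5 + r (D(r) = (5 + r)*1 = 5 + r)
Y = 713/13 (Y = -4 + (5 - 5*(-4))*(-2/(-13) - 11/(-5)) = -4 + (5 + 20)*(-2*(-1/13) - 11*(-⅕)) = -4 + 25*(2/13 + 11/5) = -4 + 25*(153/65) = -4 + 765/13 = 713/13 ≈ 54.846)
37151/Y + 13102/42346 = 37151/(713/13) + 13102/42346 = 37151*(13/713) + 13102*(1/42346) = 482963/713 + 6551/21173 = 330014402/486979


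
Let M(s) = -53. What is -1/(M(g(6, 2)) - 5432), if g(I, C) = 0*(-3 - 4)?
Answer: 1/5485 ≈ 0.00018232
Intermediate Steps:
g(I, C) = 0 (g(I, C) = 0*(-7) = 0)
-1/(M(g(6, 2)) - 5432) = -1/(-53 - 5432) = -1/(-5485) = -1*(-1/5485) = 1/5485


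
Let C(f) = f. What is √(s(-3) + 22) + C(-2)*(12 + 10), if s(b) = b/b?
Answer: -44 + √23 ≈ -39.204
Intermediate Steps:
s(b) = 1
√(s(-3) + 22) + C(-2)*(12 + 10) = √(1 + 22) - 2*(12 + 10) = √23 - 2*22 = √23 - 44 = -44 + √23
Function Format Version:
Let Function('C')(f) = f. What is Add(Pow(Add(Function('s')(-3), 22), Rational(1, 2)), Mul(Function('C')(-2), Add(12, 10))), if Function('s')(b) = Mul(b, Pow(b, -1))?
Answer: Add(-44, Pow(23, Rational(1, 2))) ≈ -39.204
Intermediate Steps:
Function('s')(b) = 1
Add(Pow(Add(Function('s')(-3), 22), Rational(1, 2)), Mul(Function('C')(-2), Add(12, 10))) = Add(Pow(Add(1, 22), Rational(1, 2)), Mul(-2, Add(12, 10))) = Add(Pow(23, Rational(1, 2)), Mul(-2, 22)) = Add(Pow(23, Rational(1, 2)), -44) = Add(-44, Pow(23, Rational(1, 2)))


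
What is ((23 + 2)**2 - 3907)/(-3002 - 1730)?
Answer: 1641/2366 ≈ 0.69358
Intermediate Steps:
((23 + 2)**2 - 3907)/(-3002 - 1730) = (25**2 - 3907)/(-4732) = (625 - 3907)*(-1/4732) = -3282*(-1/4732) = 1641/2366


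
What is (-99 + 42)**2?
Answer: 3249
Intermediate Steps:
(-99 + 42)**2 = (-57)**2 = 3249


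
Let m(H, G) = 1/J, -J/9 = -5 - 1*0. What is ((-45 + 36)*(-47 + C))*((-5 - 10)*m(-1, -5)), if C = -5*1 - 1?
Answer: -159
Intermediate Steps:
C = -6 (C = -5 - 1 = -6)
J = 45 (J = -9*(-5 - 1*0) = -9*(-5 + 0) = -9*(-5) = 45)
m(H, G) = 1/45
((-45 + 36)*(-47 + C))*((-5 - 10)*m(-1, -5)) = ((-45 + 36)*(-47 - 6))*((-5 - 10)*(1/45)) = (-9*(-53))*(-15*1/45) = 477*(-⅓) = -159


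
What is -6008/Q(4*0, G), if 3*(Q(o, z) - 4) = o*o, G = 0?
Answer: -1502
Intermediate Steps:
Q(o, z) = 4 + o²/3 (Q(o, z) = 4 + (o*o)/3 = 4 + o²/3)
-6008/Q(4*0, G) = -6008/(4 + (4*0)²/3) = -6008/(4 + (⅓)*0²) = -6008/(4 + (⅓)*0) = -6008/(4 + 0) = -6008/4 = -6008*¼ = -1502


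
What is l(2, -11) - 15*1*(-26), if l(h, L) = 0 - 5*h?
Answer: 380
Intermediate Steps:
l(h, L) = -5*h
l(2, -11) - 15*1*(-26) = -5*2 - 15*1*(-26) = -10 - 15*(-26) = -10 + 390 = 380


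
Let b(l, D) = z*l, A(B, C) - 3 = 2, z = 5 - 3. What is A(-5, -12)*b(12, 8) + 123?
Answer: 243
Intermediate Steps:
z = 2
A(B, C) = 5 (A(B, C) = 3 + 2 = 5)
b(l, D) = 2*l
A(-5, -12)*b(12, 8) + 123 = 5*(2*12) + 123 = 5*24 + 123 = 120 + 123 = 243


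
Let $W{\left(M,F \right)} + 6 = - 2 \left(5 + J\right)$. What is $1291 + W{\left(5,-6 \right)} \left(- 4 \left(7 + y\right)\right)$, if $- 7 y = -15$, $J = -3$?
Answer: $\frac{11597}{7} \approx 1656.7$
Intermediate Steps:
$y = \frac{15}{7}$ ($y = \left(- \frac{1}{7}\right) \left(-15\right) = \frac{15}{7} \approx 2.1429$)
$W{\left(M,F \right)} = -10$ ($W{\left(M,F \right)} = -6 - 2 \left(5 - 3\right) = -6 - 4 = -10$)
$1291 + W{\left(5,-6 \right)} \left(- 4 \left(7 + y\right)\right) = 1291 - 10 \left(- 4 \left(7 + \frac{15}{7}\right)\right) = 1291 - 10 \left(\left(-4\right) \frac{64}{7}\right) = 1291 - - \frac{2560}{7} = 1291 + \frac{2560}{7} = \frac{11597}{7}$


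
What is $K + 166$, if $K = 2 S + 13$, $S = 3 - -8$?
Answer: $201$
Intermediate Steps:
$S = 11$ ($S = 3 + 8 = 11$)
$K = 35$ ($K = 2 \cdot 11 + 13 = 22 + 13 = 35$)
$K + 166 = 35 + 166 = 201$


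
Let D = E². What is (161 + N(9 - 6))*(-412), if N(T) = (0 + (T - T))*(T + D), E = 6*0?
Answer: -66332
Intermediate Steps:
E = 0
D = 0 (D = 0² = 0)
N(T) = 0 (N(T) = (0 + (T - T))*(T + 0) = (0 + 0)*T = 0*T = 0)
(161 + N(9 - 6))*(-412) = (161 + 0)*(-412) = 161*(-412) = -66332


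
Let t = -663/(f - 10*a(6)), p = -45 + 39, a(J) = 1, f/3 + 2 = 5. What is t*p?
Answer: -3978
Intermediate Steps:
f = 9 (f = -6 + 3*5 = -6 + 15 = 9)
p = -6
t = 663 (t = -663/(9 - 10*1) = -663/(9 - 10) = -663/(-1) = -663*(-1) = 663)
t*p = 663*(-6) = -3978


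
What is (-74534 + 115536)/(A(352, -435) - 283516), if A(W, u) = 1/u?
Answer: -17835870/123329461 ≈ -0.14462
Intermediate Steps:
(-74534 + 115536)/(A(352, -435) - 283516) = (-74534 + 115536)/(1/(-435) - 283516) = 41002/(-1/435 - 283516) = 41002/(-123329461/435) = 41002*(-435/123329461) = -17835870/123329461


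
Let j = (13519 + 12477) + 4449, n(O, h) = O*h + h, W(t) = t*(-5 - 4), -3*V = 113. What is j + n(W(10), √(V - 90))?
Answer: 30445 - 89*I*√1149/3 ≈ 30445.0 - 1005.6*I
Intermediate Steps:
V = -113/3 (V = -⅓*113 = -113/3 ≈ -37.667)
W(t) = -9*t (W(t) = t*(-9) = -9*t)
n(O, h) = h + O*h
j = 30445 (j = 25996 + 4449 = 30445)
j + n(W(10), √(V - 90)) = 30445 + √(-113/3 - 90)*(1 - 9*10) = 30445 + √(-383/3)*(1 - 90) = 30445 + (I*√1149/3)*(-89) = 30445 - 89*I*√1149/3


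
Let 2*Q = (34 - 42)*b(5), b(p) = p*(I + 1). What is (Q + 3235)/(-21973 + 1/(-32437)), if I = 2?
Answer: -102987475/712738202 ≈ -0.14450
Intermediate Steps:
b(p) = 3*p (b(p) = p*(2 + 1) = p*3 = 3*p)
Q = -60 (Q = ((34 - 42)*(3*5))/2 = (-8*15)/2 = (1/2)*(-120) = -60)
(Q + 3235)/(-21973 + 1/(-32437)) = (-60 + 3235)/(-21973 + 1/(-32437)) = 3175/(-21973 - 1/32437) = 3175/(-712738202/32437) = 3175*(-32437/712738202) = -102987475/712738202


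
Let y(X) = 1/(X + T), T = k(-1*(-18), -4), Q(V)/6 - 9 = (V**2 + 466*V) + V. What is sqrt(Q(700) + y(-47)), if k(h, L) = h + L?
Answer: sqrt(5337683373)/33 ≈ 2213.9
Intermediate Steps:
k(h, L) = L + h
Q(V) = 54 + 6*V**2 + 2802*V (Q(V) = 54 + 6*((V**2 + 466*V) + V) = 54 + 6*(V**2 + 467*V) = 54 + (6*V**2 + 2802*V) = 54 + 6*V**2 + 2802*V)
T = 14 (T = -4 - 1*(-18) = -4 + 18 = 14)
y(X) = 1/(14 + X) (y(X) = 1/(X + 14) = 1/(14 + X))
sqrt(Q(700) + y(-47)) = sqrt((54 + 6*700**2 + 2802*700) + 1/(14 - 47)) = sqrt((54 + 6*490000 + 1961400) + 1/(-33)) = sqrt((54 + 2940000 + 1961400) - 1/33) = sqrt(4901454 - 1/33) = sqrt(161747981/33) = sqrt(5337683373)/33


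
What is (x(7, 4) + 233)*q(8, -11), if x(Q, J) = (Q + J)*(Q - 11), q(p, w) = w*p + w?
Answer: -18711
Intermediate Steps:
q(p, w) = w + p*w (q(p, w) = p*w + w = w + p*w)
x(Q, J) = (-11 + Q)*(J + Q) (x(Q, J) = (J + Q)*(-11 + Q) = (-11 + Q)*(J + Q))
(x(7, 4) + 233)*q(8, -11) = ((7² - 11*4 - 11*7 + 4*7) + 233)*(-11*(1 + 8)) = ((49 - 44 - 77 + 28) + 233)*(-11*9) = (-44 + 233)*(-99) = 189*(-99) = -18711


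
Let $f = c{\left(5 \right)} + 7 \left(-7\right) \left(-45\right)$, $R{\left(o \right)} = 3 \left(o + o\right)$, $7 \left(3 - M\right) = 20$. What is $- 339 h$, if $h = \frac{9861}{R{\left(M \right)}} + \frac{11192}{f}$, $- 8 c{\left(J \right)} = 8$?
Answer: $- \frac{4299725145}{1102} \approx -3.9017 \cdot 10^{6}$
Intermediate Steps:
$M = \frac{1}{7}$ ($M = 3 - \frac{20}{7} = \frac{1}{7} \approx 0.14286$)
$c{\left(J \right)} = -1$ ($c{\left(J \right)} = \left(- \frac{1}{8}\right) 8 = -1$)
$R{\left(o \right)} = 6 o$ ($R{\left(o \right)} = 3 \cdot 2 o = 6 o$)
$f = 2204$ ($f = -1 + 7 \left(-7\right) \left(-45\right) = -1 - -2205 = -1 + 2205 = 2204$)
$h = \frac{12683555}{1102}$ ($h = \frac{9861}{6 \cdot \frac{1}{7}} + \frac{11192}{2204} = \frac{9861}{\frac{6}{7}} + 11192 \cdot \frac{1}{2204} = 9861 \cdot \frac{7}{6} + \frac{2798}{551} = \frac{23009}{2} + \frac{2798}{551} = \frac{12683555}{1102} \approx 11510.0$)
$- 339 h = \left(-339\right) \frac{12683555}{1102} = - \frac{4299725145}{1102}$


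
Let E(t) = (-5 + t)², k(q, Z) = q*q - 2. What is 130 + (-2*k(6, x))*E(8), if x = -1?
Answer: -482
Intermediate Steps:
k(q, Z) = -2 + q² (k(q, Z) = q² - 2 = -2 + q²)
130 + (-2*k(6, x))*E(8) = 130 + (-2*(-2 + 6²))*(-5 + 8)² = 130 - 2*(-2 + 36)*3² = 130 - 2*34*9 = 130 - 68*9 = 130 - 612 = -482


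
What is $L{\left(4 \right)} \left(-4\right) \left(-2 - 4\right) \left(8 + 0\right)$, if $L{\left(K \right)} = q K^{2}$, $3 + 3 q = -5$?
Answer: $-8192$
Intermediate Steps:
$q = - \frac{8}{3}$ ($q = -1 + \frac{1}{3} \left(-5\right) = -1 - \frac{5}{3} = - \frac{8}{3} \approx -2.6667$)
$L{\left(K \right)} = - \frac{8 K^{2}}{3}$
$L{\left(4 \right)} \left(-4\right) \left(-2 - 4\right) \left(8 + 0\right) = - \frac{8 \cdot 4^{2}}{3} \left(-4\right) \left(-2 - 4\right) \left(8 + 0\right) = \left(- \frac{8}{3}\right) 16 \left(-4\right) \left(\left(-6\right) 8\right) = \left(- \frac{128}{3}\right) \left(-4\right) \left(-48\right) = \frac{512}{3} \left(-48\right) = -8192$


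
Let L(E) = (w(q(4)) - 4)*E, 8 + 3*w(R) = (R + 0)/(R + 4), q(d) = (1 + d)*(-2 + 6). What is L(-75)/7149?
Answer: 2875/42894 ≈ 0.067026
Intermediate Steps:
q(d) = 4 + 4*d (q(d) = (1 + d)*4 = 4 + 4*d)
w(R) = -8/3 + R/(3*(4 + R)) (w(R) = -8/3 + ((R + 0)/(R + 4))/3 = -8/3 + (R/(4 + R))/3 = -8/3 + R/(3*(4 + R)))
L(E) = -115*E/18 (L(E) = ((-32 - 7*(4 + 4*4))/(3*(4 + (4 + 4*4))) - 4)*E = ((-32 - 7*(4 + 16))/(3*(4 + (4 + 16))) - 4)*E = ((-32 - 7*20)/(3*(4 + 20)) - 4)*E = ((⅓)*(-32 - 140)/24 - 4)*E = ((⅓)*(1/24)*(-172) - 4)*E = (-43/18 - 4)*E = -115*E/18)
L(-75)/7149 = -115/18*(-75)/7149 = (2875/6)*(1/7149) = 2875/42894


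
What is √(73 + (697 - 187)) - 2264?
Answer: -2264 + √583 ≈ -2239.9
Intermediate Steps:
√(73 + (697 - 187)) - 2264 = √(73 + 510) - 2264 = √583 - 2264 = -2264 + √583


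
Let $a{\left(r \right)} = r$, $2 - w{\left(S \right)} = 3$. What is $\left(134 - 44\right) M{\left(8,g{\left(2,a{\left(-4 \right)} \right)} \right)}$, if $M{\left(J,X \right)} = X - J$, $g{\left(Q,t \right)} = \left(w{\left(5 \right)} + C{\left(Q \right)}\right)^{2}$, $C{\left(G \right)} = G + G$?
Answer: $90$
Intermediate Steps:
$w{\left(S \right)} = -1$ ($w{\left(S \right)} = 2 - 3 = -1$)
$C{\left(G \right)} = 2 G$
$g{\left(Q,t \right)} = \left(-1 + 2 Q\right)^{2}$
$\left(134 - 44\right) M{\left(8,g{\left(2,a{\left(-4 \right)} \right)} \right)} = \left(134 - 44\right) \left(\left(-1 + 2 \cdot 2\right)^{2} - 8\right) = 90 \left(\left(-1 + 4\right)^{2} - 8\right) = 90 \left(3^{2} - 8\right) = 90 \left(9 - 8\right) = 90 \cdot 1 = 90$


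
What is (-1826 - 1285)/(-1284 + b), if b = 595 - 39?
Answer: 3111/728 ≈ 4.2734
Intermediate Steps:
b = 556
(-1826 - 1285)/(-1284 + b) = (-1826 - 1285)/(-1284 + 556) = -3111/(-728) = -3111*(-1/728) = 3111/728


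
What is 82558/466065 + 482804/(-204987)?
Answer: -69364909838/31845755385 ≈ -2.1782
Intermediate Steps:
82558/466065 + 482804/(-204987) = 82558*(1/466065) + 482804*(-1/204987) = 82558/466065 - 482804/204987 = -69364909838/31845755385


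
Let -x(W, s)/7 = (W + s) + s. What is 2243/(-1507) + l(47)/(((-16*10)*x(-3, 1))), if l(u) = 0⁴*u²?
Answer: -2243/1507 ≈ -1.4884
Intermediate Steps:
l(u) = 0 (l(u) = 0*u² = 0)
x(W, s) = -14*s - 7*W (x(W, s) = -7*((W + s) + s) = -7*(W + 2*s) = -14*s - 7*W)
2243/(-1507) + l(47)/(((-16*10)*x(-3, 1))) = 2243/(-1507) + 0/(((-16*10)*(-14*1 - 7*(-3)))) = 2243*(-1/1507) + 0/((-160*(-14 + 21))) = -2243/1507 + 0/((-160*7)) = -2243/1507 + 0/(-1120) = -2243/1507 + 0*(-1/1120) = -2243/1507 + 0 = -2243/1507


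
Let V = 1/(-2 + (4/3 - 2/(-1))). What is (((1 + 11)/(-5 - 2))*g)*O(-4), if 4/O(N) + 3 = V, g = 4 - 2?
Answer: 128/21 ≈ 6.0952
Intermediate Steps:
g = 2
V = 3/4 (V = 1/(-2 + (4*(1/3) - 2*(-1))) = 1/(-2 + (4/3 + 2)) = 1/(-2 + 10/3) = 1/(4/3) = 3/4 ≈ 0.75000)
O(N) = -16/9 (O(N) = 4/(-3 + 3/4) = 4/(-9/4) = 4*(-4/9) = -16/9)
(((1 + 11)/(-5 - 2))*g)*O(-4) = (((1 + 11)/(-5 - 2))*2)*(-16/9) = ((12/(-7))*2)*(-16/9) = ((12*(-1/7))*2)*(-16/9) = -12/7*2*(-16/9) = -24/7*(-16/9) = 128/21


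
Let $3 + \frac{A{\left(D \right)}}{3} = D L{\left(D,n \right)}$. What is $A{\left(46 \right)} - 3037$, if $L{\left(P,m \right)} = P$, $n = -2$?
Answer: $3302$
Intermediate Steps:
$A{\left(D \right)} = -9 + 3 D^{2}$ ($A{\left(D \right)} = -9 + 3 D D = -9 + 3 D^{2}$)
$A{\left(46 \right)} - 3037 = \left(-9 + 3 \cdot 46^{2}\right) - 3037 = \left(-9 + 3 \cdot 2116\right) - 3037 = \left(-9 + 6348\right) - 3037 = 6339 - 3037 = 3302$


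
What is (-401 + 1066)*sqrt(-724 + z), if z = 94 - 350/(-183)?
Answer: 1330*I*sqrt(5258505)/183 ≈ 16666.0*I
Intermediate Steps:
z = 17552/183 (z = 94 - 350*(-1/183) = 94 + 350/183 = 17552/183 ≈ 95.913)
(-401 + 1066)*sqrt(-724 + z) = (-401 + 1066)*sqrt(-724 + 17552/183) = 665*sqrt(-114940/183) = 665*(2*I*sqrt(5258505)/183) = 1330*I*sqrt(5258505)/183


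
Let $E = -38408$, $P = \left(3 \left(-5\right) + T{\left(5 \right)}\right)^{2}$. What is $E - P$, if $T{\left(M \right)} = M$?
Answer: $-38508$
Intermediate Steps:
$P = 100$ ($P = \left(3 \left(-5\right) + 5\right)^{2} = \left(-15 + 5\right)^{2} = \left(-10\right)^{2} = 100$)
$E - P = -38408 - 100 = -38508$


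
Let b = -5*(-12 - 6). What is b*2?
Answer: 180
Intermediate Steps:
b = 90 (b = -5*(-18) = 90)
b*2 = 90*2 = 180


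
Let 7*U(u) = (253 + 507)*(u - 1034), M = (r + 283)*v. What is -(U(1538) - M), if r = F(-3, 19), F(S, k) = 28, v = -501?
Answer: -210531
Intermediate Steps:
r = 28
M = -155811 (M = (28 + 283)*(-501) = 311*(-501) = -155811)
U(u) = -785840/7 + 760*u/7 (U(u) = ((253 + 507)*(u - 1034))/7 = (760*(-1034 + u))/7 = (-785840 + 760*u)/7 = -785840/7 + 760*u/7)
-(U(1538) - M) = -((-785840/7 + (760/7)*1538) - 1*(-155811)) = -((-785840/7 + 1168880/7) + 155811) = -(54720 + 155811) = -1*210531 = -210531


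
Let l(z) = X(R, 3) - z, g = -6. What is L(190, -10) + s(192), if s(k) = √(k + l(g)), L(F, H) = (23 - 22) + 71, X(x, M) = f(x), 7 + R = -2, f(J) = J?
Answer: 72 + 3*√21 ≈ 85.748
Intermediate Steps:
R = -9 (R = -7 - 2 = -9)
X(x, M) = x
l(z) = -9 - z
L(F, H) = 72 (L(F, H) = 1 + 71 = 72)
s(k) = √(-3 + k) (s(k) = √(k + (-9 - 1*(-6))) = √(k + (-9 + 6)) = √(k - 3) = √(-3 + k))
L(190, -10) + s(192) = 72 + √(-3 + 192) = 72 + √189 = 72 + 3*√21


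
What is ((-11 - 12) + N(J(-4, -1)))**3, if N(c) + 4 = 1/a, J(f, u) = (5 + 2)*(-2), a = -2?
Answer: -166375/8 ≈ -20797.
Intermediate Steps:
J(f, u) = -14 (J(f, u) = 7*(-2) = -14)
N(c) = -9/2 (N(c) = -4 + 1/(-2) = -4 - 1/2 = -9/2)
((-11 - 12) + N(J(-4, -1)))**3 = ((-11 - 12) - 9/2)**3 = (-23 - 9/2)**3 = (-55/2)**3 = -166375/8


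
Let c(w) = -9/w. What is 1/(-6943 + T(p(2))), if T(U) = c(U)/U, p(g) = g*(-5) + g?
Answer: -64/444361 ≈ -0.00014403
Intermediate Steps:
p(g) = -4*g (p(g) = -5*g + g = -4*g)
T(U) = -9/U**2 (T(U) = (-9/U)/U = -9/U**2)
1/(-6943 + T(p(2))) = 1/(-6943 - 9/(-4*2)**2) = 1/(-6943 - 9/(-8)**2) = 1/(-6943 - 9*1/64) = 1/(-6943 - 9/64) = 1/(-444361/64) = -64/444361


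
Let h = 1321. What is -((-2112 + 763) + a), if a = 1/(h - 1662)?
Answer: 460010/341 ≈ 1349.0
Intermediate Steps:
a = -1/341 (a = 1/(1321 - 1662) = 1/(-341) = -1/341 ≈ -0.0029326)
-((-2112 + 763) + a) = -((-2112 + 763) - 1/341) = -(-1349 - 1/341) = -1*(-460010/341) = 460010/341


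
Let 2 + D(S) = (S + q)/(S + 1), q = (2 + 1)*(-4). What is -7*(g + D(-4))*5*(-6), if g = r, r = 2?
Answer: 1120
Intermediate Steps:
g = 2
q = -12 (q = 3*(-4) = -12)
D(S) = -2 + (-12 + S)/(1 + S) (D(S) = -2 + (S - 12)/(S + 1) = -2 + (-12 + S)/(1 + S))
-7*(g + D(-4))*5*(-6) = -7*(2 + (-14 - 1*(-4))/(1 - 4))*5*(-6) = -7*(2 + (-14 + 4)/(-3))*5*(-6) = -7*(2 - ⅓*(-10))*5*(-6) = -7*(2 + 10/3)*5*(-6) = -112*5/3*(-6) = -7*80/3*(-6) = -560/3*(-6) = 1120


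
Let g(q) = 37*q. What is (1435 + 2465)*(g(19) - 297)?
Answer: 1583400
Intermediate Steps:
(1435 + 2465)*(g(19) - 297) = (1435 + 2465)*(37*19 - 297) = 3900*(703 - 297) = 3900*406 = 1583400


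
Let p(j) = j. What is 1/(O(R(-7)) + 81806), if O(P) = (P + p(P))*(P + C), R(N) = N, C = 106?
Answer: 1/80420 ≈ 1.2435e-5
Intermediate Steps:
O(P) = 2*P*(106 + P) (O(P) = (P + P)*(P + 106) = (2*P)*(106 + P) = 2*P*(106 + P))
1/(O(R(-7)) + 81806) = 1/(2*(-7)*(106 - 7) + 81806) = 1/(2*(-7)*99 + 81806) = 1/(-1386 + 81806) = 1/80420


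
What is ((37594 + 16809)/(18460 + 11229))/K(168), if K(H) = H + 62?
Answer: 54403/6828470 ≈ 0.0079671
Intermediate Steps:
K(H) = 62 + H
((37594 + 16809)/(18460 + 11229))/K(168) = ((37594 + 16809)/(18460 + 11229))/(62 + 168) = (54403/29689)/230 = (54403*(1/29689))*(1/230) = (54403/29689)*(1/230) = 54403/6828470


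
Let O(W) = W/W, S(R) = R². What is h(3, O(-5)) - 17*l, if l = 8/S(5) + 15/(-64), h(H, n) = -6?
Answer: -11929/1600 ≈ -7.4556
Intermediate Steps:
O(W) = 1
l = 137/1600 (l = 8/(5²) + 15/(-64) = 8/25 + 15*(-1/64) = 8*(1/25) - 15/64 = 8/25 - 15/64 = 137/1600 ≈ 0.085625)
h(3, O(-5)) - 17*l = -6 - 17*137/1600 = -6 - 2329/1600 = -11929/1600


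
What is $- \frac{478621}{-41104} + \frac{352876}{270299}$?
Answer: $\frac{143875392783}{11110370096} \approx 12.95$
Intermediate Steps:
$- \frac{478621}{-41104} + \frac{352876}{270299} = \left(-478621\right) \left(- \frac{1}{41104}\right) + 352876 \cdot \frac{1}{270299} = \frac{478621}{41104} + \frac{352876}{270299} = \frac{143875392783}{11110370096}$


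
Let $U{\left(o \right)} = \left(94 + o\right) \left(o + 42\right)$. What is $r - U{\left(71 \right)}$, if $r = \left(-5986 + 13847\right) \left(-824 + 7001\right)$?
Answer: $48538752$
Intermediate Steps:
$r = 48557397$ ($r = 7861 \cdot 6177 = 48557397$)
$U{\left(o \right)} = \left(42 + o\right) \left(94 + o\right)$ ($U{\left(o \right)} = \left(94 + o\right) \left(42 + o\right) = \left(42 + o\right) \left(94 + o\right)$)
$r - U{\left(71 \right)} = 48557397 - \left(3948 + 71^{2} + 136 \cdot 71\right) = 48557397 - \left(3948 + 5041 + 9656\right) = 48557397 - 18645 = 48538752$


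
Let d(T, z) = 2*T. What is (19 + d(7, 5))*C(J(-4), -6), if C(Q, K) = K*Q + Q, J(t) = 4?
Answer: -660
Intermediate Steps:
C(Q, K) = Q + K*Q
(19 + d(7, 5))*C(J(-4), -6) = (19 + 2*7)*(4*(1 - 6)) = (19 + 14)*(4*(-5)) = 33*(-20) = -660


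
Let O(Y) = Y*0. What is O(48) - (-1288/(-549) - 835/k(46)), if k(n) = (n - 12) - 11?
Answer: 428791/12627 ≈ 33.958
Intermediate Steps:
k(n) = -23 + n (k(n) = (-12 + n) - 11 = -23 + n)
O(Y) = 0
O(48) - (-1288/(-549) - 835/k(46)) = 0 - (-1288/(-549) - 835/(-23 + 46)) = 0 - (-1288*(-1/549) - 835/23) = 0 - (1288/549 - 835*1/23) = 0 - (1288/549 - 835/23) = 0 - 1*(-428791/12627) = 0 + 428791/12627 = 428791/12627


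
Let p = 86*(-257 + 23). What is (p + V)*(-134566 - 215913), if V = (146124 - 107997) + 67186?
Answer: -29856955531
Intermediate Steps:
p = -20124 (p = 86*(-234) = -20124)
V = 105313 (V = 38127 + 67186 = 105313)
(p + V)*(-134566 - 215913) = (-20124 + 105313)*(-134566 - 215913) = 85189*(-350479) = -29856955531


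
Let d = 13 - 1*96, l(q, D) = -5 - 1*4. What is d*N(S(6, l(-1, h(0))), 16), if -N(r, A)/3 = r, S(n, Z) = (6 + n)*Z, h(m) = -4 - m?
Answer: -26892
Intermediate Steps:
l(q, D) = -9 (l(q, D) = -5 - 4 = -9)
S(n, Z) = Z*(6 + n)
N(r, A) = -3*r
d = -83 (d = 13 - 96 = -83)
d*N(S(6, l(-1, h(0))), 16) = -(-249)*(-9*(6 + 6)) = -(-249)*(-9*12) = -(-249)*(-108) = -83*324 = -26892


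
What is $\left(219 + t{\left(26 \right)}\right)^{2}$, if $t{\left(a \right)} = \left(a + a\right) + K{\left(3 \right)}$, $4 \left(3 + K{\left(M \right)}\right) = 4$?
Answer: $72361$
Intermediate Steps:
$K{\left(M \right)} = -2$ ($K{\left(M \right)} = -3 + \frac{1}{4} \cdot 4 = -3 + 1 = -2$)
$t{\left(a \right)} = -2 + 2 a$ ($t{\left(a \right)} = \left(a + a\right) - 2 = 2 a - 2 = -2 + 2 a$)
$\left(219 + t{\left(26 \right)}\right)^{2} = \left(219 + \left(-2 + 2 \cdot 26\right)\right)^{2} = \left(219 + \left(-2 + 52\right)\right)^{2} = \left(219 + 50\right)^{2} = 269^{2} = 72361$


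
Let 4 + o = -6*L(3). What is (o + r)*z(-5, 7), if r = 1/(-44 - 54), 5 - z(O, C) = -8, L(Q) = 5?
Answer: -43329/98 ≈ -442.13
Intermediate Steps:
z(O, C) = 13 (z(O, C) = 5 - 1*(-8) = 5 + 8 = 13)
r = -1/98 (r = 1/(-98) = -1/98 ≈ -0.010204)
o = -34 (o = -4 - 6*5 = -4 - 30 = -34)
(o + r)*z(-5, 7) = (-34 - 1/98)*13 = -3333/98*13 = -43329/98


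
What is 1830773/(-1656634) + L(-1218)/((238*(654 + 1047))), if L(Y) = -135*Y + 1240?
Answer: -33336566071/47904885378 ≈ -0.69589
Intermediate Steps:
L(Y) = 1240 - 135*Y
1830773/(-1656634) + L(-1218)/((238*(654 + 1047))) = 1830773/(-1656634) + (1240 - 135*(-1218))/((238*(654 + 1047))) = 1830773*(-1/1656634) + (1240 + 164430)/((238*1701)) = -261539/236662 + 165670/404838 = -261539/236662 + 165670*(1/404838) = -261539/236662 + 82835/202419 = -33336566071/47904885378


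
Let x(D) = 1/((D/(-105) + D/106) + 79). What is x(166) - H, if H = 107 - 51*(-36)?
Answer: -854043971/439552 ≈ -1943.0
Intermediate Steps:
x(D) = 1/(79 - D/11130) (x(D) = 1/((D*(-1/105) + D*(1/106)) + 79) = 1/((-D/105 + D/106) + 79) = 1/(-D/11130 + 79) = 1/(79 - D/11130))
H = 1943 (H = 107 + 1836 = 1943)
x(166) - H = -11130/(-879270 + 166) - 1*1943 = -11130/(-879104) - 1943 = -11130*(-1/879104) - 1943 = 5565/439552 - 1943 = -854043971/439552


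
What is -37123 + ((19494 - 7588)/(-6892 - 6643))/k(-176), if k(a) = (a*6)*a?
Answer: -46692584764993/1257780480 ≈ -37123.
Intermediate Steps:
k(a) = 6*a² (k(a) = (6*a)*a = 6*a²)
-37123 + ((19494 - 7588)/(-6892 - 6643))/k(-176) = -37123 + ((19494 - 7588)/(-6892 - 6643))/((6*(-176)²)) = -37123 + (11906/(-13535))/((6*30976)) = -37123 + (11906*(-1/13535))/185856 = -37123 - 11906/13535*1/185856 = -37123 - 5953/1257780480 = -46692584764993/1257780480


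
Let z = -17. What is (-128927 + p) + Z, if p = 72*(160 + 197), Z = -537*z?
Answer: -94094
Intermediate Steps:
Z = 9129 (Z = -537*(-17) = 9129)
p = 25704 (p = 72*357 = 25704)
(-128927 + p) + Z = (-128927 + 25704) + 9129 = -103223 + 9129 = -94094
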